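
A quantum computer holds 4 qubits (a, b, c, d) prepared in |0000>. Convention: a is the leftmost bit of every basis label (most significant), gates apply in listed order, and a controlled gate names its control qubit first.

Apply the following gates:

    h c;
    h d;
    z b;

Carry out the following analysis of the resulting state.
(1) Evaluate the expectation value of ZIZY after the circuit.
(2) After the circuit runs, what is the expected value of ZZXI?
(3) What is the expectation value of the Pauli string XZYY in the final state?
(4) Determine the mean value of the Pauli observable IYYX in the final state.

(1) In the final state, ZIZY has expectation 0.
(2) The expectation value of ZZXI is 1.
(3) In the final state, XZYY has expectation 0.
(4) In the final state, IYYX has expectation 0.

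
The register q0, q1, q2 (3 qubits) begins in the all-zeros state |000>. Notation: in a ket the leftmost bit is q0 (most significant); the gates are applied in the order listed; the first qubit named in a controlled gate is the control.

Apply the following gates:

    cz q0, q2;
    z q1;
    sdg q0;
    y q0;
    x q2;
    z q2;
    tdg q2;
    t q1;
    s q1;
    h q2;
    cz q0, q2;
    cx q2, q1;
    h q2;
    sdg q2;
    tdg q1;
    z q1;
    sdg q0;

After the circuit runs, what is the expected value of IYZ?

The observable IYZ averages to sqrt(2)/2.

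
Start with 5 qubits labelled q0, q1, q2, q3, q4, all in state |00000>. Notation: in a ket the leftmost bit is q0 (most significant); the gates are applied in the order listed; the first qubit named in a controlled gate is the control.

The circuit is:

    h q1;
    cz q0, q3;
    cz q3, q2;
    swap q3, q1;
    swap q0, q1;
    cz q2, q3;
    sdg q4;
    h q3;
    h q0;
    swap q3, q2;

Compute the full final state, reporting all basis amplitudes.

The resulting statevector has amplitude sqrt(2)/2 on |00000>, sqrt(2)/2 on |10000>, and 0 on every other basis state.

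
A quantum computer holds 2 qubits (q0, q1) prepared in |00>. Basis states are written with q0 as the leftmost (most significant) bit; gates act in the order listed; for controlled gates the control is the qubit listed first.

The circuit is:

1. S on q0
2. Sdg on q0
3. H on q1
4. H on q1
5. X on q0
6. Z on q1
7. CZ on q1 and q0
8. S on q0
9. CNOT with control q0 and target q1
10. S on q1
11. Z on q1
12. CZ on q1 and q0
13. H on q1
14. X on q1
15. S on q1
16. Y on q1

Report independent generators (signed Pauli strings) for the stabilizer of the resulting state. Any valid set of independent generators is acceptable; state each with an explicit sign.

The final state is stabilized by the group generated by -IY, -ZI; other independent generating sets are equally valid.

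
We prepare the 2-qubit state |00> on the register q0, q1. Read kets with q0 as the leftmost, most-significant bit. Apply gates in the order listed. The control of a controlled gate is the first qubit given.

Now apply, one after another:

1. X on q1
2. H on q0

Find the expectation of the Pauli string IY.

In the final state, IY has expectation 0.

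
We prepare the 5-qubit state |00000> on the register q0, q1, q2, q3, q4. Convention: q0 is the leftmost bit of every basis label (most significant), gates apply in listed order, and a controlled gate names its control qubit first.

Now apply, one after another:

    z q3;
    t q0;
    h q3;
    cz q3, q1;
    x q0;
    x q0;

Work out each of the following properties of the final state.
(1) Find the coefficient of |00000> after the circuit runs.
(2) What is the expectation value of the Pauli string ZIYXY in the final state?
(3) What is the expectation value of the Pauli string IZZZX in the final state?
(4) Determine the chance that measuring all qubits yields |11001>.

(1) |00000> carries amplitude sqrt(2)/2 in the final state. Key observation: the block from step 5 through step 6 cancels to the identity and can be dropped.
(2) The observable ZIYXY averages to 0.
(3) The expectation value of IZZZX is 0.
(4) A full measurement returns |11001> with probability 0.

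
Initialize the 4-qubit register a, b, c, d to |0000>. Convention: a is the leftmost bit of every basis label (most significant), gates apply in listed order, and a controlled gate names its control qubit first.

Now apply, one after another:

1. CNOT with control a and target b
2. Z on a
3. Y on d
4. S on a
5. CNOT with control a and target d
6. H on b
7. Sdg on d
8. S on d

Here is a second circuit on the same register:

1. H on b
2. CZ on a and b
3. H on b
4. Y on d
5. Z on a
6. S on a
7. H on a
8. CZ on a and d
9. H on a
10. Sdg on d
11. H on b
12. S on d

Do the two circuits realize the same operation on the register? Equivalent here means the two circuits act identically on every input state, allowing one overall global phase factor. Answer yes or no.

No: there is an input state on which the two circuits produce genuinely different outputs (not merely differing by a phase).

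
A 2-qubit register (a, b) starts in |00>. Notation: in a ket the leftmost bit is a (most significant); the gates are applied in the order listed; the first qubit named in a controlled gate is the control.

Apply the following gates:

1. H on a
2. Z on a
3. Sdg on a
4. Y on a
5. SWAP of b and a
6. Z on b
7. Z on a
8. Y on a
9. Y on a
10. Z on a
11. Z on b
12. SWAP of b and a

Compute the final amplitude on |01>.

|01> carries amplitude 0 in the final state. Key observation: gates 5-12 undo each other exactly, leaving only the rest of the circuit to track.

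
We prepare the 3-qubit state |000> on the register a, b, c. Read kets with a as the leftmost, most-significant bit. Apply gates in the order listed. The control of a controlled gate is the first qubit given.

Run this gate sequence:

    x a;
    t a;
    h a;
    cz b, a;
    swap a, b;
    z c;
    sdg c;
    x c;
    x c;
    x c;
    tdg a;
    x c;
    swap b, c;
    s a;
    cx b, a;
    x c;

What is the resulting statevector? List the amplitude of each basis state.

The resulting statevector has amplitude -sqrt(2)*exp(I*pi/4)/2 on |000>, sqrt(2)*exp(I*pi/4)/2 on |001>, and 0 on every other basis state. Key observation: gates 8-9 undo each other exactly, leaving only the rest of the circuit to track.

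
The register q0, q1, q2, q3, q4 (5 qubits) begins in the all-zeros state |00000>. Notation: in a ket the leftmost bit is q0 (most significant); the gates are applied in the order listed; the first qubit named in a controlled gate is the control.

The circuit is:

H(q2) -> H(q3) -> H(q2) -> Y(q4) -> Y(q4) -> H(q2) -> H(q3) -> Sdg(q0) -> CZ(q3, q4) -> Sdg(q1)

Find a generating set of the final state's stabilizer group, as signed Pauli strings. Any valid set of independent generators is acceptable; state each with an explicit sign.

The final state is stabilized by the group generated by +IIXII, +ZIIII, +IZIII, +IIIZI, +IIIIZ; other independent generating sets are equally valid. Key observation: gates 2-7 undo each other exactly, leaving only the rest of the circuit to track.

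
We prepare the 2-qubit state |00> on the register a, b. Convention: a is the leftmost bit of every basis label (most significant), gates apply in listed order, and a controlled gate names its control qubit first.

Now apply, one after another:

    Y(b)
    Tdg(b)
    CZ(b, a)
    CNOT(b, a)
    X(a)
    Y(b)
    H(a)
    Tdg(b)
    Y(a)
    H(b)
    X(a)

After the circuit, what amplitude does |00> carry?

|00> carries amplitude exp(I*pi/4)/2 in the final state.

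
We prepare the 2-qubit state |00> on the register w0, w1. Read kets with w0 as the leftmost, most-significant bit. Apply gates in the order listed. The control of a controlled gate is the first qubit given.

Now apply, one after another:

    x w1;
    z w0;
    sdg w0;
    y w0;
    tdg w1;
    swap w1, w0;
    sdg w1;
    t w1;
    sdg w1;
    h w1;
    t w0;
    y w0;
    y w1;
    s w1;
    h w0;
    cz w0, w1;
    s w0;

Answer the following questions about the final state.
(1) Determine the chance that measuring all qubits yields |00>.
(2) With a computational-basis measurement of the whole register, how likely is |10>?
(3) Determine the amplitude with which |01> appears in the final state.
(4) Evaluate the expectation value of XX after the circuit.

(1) A full measurement returns |00> with probability 1/4.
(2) Outcome |10> occurs with probability 1/4.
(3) |01> carries amplitude exp(I*pi/4)/2 in the final state.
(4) The observable XX averages to 1.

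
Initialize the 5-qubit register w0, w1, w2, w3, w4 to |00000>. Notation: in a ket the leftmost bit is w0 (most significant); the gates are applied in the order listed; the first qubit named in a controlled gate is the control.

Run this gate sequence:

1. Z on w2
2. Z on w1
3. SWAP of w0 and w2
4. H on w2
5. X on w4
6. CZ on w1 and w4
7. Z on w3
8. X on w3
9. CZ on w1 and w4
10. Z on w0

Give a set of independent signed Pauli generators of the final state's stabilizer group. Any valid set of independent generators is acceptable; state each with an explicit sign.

The final state is stabilized by the group generated by +IIXII, +ZIIII, +IZIII, -IIIZI, -IIIIZ; other independent generating sets are equally valid.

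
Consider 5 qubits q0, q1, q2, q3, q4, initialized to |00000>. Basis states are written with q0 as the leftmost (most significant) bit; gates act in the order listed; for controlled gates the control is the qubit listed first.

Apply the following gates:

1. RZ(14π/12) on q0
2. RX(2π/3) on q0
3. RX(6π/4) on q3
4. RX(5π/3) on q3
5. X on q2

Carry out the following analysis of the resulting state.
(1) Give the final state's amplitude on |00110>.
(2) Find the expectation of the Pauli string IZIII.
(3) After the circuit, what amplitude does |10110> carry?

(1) The amplitude on |00110> is (-sqrt(6) - sqrt(2))*exp(11*I*pi/12)/8.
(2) The expectation value of IZIII is 1.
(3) The amplitude on |10110> is (-3*sqrt(2) - sqrt(6))*exp(5*I*pi/12)/8.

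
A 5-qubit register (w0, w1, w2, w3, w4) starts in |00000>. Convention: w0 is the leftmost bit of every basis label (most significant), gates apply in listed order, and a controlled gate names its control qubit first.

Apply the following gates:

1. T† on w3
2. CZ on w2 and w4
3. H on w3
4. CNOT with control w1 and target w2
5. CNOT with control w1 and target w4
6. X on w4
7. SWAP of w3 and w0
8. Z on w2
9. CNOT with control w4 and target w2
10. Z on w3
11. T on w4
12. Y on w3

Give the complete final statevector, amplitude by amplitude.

The final amplitudes are sqrt(2)*exp(3*I*pi/4)/2 on |00111>, sqrt(2)*exp(3*I*pi/4)/2 on |10111>, and 0 on every other basis state.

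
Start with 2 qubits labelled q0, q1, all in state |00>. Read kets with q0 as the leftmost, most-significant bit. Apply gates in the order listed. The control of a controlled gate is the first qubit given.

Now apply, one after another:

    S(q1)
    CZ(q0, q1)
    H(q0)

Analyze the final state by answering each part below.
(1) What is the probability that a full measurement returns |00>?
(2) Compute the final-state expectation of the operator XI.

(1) A full measurement returns |00> with probability 1/2.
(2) The observable XI averages to 1.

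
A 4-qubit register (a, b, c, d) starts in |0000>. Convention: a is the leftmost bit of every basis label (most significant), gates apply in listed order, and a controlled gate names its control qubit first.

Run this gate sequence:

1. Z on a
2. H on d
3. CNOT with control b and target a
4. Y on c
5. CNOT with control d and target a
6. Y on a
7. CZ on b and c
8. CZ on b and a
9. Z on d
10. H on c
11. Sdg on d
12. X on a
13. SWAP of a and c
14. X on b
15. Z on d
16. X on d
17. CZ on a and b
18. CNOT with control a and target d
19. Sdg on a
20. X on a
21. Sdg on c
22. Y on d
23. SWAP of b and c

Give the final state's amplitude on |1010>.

|1010> carries amplitude I/2 in the final state.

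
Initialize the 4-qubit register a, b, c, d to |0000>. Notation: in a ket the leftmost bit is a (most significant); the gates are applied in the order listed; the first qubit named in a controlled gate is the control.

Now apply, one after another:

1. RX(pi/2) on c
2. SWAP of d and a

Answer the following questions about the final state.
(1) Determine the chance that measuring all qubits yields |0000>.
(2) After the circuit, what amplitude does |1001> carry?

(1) Outcome |0000> occurs with probability 1/2.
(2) The final state's coefficient on |1001> equals 0.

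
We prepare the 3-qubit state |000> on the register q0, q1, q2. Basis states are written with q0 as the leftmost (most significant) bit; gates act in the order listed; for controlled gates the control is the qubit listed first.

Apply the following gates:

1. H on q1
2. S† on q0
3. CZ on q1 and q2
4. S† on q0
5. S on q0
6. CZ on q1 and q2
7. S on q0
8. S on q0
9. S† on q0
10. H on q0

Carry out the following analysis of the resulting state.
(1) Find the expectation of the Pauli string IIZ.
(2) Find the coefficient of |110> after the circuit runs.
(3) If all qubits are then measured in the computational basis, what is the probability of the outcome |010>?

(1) The expectation value of IIZ is 1.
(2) The amplitude on |110> is 1/2.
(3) The probability of measuring |010> is 1/4.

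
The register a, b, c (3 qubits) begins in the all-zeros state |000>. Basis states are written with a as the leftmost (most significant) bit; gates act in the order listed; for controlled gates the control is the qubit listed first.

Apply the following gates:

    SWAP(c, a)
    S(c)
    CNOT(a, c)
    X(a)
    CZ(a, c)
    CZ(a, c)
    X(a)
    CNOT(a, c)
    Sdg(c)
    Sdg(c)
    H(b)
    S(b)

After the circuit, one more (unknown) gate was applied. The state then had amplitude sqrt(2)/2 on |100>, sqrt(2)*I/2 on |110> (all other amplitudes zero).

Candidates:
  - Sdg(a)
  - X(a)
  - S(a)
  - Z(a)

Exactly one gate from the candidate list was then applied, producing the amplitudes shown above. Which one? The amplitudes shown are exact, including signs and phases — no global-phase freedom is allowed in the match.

The unique candidate consistent with the amplitudes is X(a). Key observation: steps 2-9 multiply out to the identity, so the circuit reduces to the remaining gates.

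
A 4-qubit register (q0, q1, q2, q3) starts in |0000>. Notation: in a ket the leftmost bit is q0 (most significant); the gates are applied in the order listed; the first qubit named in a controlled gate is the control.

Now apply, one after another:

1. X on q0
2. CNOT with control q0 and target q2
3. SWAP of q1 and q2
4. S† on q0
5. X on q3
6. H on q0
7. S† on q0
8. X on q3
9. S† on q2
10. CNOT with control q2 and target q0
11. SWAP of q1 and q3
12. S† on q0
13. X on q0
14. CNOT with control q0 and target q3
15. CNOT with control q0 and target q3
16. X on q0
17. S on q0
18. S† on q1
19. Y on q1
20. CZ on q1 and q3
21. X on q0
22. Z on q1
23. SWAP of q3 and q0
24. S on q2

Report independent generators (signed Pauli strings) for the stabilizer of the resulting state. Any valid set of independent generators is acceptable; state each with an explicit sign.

The stabilizer group can be generated by -IIIY, -ZIII, -IZII, +IIZI, among other valid generating sets. Key observation: steps 12-17 multiply out to the identity, so the circuit reduces to the remaining gates.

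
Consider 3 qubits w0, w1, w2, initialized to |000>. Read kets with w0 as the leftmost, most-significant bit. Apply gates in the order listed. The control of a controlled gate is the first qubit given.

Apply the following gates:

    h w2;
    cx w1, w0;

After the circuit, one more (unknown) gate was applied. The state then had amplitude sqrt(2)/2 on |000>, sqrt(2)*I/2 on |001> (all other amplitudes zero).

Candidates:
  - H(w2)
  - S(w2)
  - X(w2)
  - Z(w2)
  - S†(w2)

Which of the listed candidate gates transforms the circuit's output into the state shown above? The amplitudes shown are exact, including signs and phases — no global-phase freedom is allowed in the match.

It was S(w2) that produced the state shown.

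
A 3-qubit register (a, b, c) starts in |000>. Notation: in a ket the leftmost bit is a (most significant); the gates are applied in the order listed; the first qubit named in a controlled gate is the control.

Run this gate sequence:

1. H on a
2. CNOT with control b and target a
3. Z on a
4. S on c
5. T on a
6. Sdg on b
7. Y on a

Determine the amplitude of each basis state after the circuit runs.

The final amplitudes are sqrt(2)*exp(3*I*pi/4)/2 on |000>, sqrt(2)*I/2 on |100>, and 0 on every other basis state.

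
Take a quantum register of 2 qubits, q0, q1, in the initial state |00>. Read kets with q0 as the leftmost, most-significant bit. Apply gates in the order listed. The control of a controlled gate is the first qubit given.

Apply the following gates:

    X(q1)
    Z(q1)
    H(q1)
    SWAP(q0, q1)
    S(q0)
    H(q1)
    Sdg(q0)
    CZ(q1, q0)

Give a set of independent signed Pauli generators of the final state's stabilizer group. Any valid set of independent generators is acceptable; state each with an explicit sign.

The final state is stabilized by the group generated by -XZ, +ZX; other independent generating sets are equally valid.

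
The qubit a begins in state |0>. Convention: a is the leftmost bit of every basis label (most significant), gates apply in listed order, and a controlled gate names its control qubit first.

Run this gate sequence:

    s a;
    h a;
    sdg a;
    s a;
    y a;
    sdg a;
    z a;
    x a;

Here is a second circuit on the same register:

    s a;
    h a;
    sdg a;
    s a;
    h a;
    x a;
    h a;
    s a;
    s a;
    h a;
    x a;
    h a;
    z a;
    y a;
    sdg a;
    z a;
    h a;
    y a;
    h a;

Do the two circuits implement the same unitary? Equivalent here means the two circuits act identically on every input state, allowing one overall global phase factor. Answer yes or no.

No — the two circuits implement different unitaries, even allowing a global phase.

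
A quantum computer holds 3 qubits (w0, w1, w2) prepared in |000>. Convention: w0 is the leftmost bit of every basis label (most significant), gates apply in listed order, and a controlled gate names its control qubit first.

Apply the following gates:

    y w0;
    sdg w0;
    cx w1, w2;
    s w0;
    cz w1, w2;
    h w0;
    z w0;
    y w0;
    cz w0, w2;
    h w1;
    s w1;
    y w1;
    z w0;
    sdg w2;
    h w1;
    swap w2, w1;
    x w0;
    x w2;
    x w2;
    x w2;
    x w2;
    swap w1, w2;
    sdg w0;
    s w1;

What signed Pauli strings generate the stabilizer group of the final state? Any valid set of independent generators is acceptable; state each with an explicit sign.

The final state is stabilized by the group generated by -YII, +IXI, +IIZ; other independent generating sets are equally valid. Key observation: gates 18-21 undo each other exactly, leaving only the rest of the circuit to track.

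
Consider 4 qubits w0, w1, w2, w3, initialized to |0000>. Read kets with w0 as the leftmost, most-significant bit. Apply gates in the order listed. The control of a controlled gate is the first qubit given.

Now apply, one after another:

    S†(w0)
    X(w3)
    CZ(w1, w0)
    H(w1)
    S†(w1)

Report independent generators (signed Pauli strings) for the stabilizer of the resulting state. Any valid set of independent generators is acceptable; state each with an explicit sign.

The stabilizer group can be generated by -IYII, +ZIII, +IIZI, -IIIZ, among other valid generating sets.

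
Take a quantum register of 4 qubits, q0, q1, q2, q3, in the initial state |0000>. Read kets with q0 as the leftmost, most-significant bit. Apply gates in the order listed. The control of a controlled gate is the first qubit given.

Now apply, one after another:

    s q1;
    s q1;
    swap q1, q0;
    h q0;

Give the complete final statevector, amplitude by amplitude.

The resulting statevector has amplitude sqrt(2)/2 on |0000>, sqrt(2)/2 on |1000>, and 0 on every other basis state.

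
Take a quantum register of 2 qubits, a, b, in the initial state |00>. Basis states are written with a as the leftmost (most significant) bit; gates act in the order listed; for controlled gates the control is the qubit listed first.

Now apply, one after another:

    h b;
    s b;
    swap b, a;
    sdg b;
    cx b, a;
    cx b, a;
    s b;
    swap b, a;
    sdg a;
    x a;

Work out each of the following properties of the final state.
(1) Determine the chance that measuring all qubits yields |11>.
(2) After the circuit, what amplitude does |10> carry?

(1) A full measurement returns |11> with probability 1/2. Key observation: gates 3-8 undo each other exactly, leaving only the rest of the circuit to track.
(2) |10> carries amplitude sqrt(2)/2 in the final state.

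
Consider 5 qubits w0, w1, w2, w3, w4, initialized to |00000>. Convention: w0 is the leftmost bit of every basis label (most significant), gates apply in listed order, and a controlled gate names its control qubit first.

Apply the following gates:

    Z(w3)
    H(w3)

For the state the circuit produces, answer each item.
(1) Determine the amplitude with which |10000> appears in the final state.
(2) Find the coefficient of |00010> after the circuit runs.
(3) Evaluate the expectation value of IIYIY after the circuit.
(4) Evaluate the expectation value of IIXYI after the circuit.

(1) |10000> carries amplitude 0 in the final state.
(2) The amplitude on |00010> is sqrt(2)/2.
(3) The observable IIYIY averages to 0.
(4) The expectation value of IIXYI is 0.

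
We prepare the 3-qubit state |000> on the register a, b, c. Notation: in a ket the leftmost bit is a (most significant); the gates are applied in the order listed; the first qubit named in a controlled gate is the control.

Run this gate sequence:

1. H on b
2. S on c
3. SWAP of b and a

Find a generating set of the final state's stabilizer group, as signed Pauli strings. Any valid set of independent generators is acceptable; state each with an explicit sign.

The stabilizer group can be generated by +XII, +IZI, +IIZ, among other valid generating sets.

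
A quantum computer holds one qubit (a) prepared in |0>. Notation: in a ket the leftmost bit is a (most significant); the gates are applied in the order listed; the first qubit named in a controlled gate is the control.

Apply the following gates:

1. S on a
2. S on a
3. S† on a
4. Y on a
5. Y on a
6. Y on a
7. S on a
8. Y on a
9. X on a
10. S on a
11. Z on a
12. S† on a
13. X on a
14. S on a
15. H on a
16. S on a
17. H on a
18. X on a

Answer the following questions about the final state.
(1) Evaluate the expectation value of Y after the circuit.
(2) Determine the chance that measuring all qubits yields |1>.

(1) In the final state, Y has expectation 1. Key observation: the block from step 2 through step 3 cancels to the identity and can be dropped.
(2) The probability of measuring |1> is 1/2.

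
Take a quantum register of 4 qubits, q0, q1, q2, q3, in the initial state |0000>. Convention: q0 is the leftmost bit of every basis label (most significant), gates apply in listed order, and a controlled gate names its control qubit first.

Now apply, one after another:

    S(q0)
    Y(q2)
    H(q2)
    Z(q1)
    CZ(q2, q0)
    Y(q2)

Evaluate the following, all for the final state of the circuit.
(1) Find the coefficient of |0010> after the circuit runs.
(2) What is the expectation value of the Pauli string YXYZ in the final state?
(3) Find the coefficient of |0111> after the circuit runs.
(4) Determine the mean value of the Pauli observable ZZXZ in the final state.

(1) The final state's coefficient on |0010> equals -sqrt(2)/2.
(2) The expectation value of YXYZ is 0.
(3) The final state's coefficient on |0111> equals 0.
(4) In the final state, ZZXZ has expectation 1.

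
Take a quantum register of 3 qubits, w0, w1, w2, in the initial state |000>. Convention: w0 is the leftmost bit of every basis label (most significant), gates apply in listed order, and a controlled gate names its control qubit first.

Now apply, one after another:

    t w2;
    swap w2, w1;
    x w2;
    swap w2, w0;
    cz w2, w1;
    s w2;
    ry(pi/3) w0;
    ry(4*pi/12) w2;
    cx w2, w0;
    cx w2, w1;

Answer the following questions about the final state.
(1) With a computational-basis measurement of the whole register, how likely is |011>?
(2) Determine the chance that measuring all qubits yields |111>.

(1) A full measurement returns |011> with probability 3/16.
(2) The probability of measuring |111> is 1/16.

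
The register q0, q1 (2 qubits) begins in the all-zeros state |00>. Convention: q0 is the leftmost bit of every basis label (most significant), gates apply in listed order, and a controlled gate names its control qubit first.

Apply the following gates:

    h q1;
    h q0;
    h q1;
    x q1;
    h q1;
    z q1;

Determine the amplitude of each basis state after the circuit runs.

After the circuit, the state carries amplitude 1/2 on |00>, 1/2 on |01>, 1/2 on |10>, 1/2 on |11>. Key observation: gates 3-6 undo each other exactly, leaving only the rest of the circuit to track.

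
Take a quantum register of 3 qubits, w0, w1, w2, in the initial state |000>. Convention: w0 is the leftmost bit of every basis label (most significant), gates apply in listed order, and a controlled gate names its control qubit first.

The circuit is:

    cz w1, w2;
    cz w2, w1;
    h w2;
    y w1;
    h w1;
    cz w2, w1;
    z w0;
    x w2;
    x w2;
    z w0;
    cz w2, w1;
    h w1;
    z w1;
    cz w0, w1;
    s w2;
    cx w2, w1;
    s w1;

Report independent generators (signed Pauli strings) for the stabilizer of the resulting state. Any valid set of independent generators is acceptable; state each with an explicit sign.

One valid set of independent stabilizer generators is +IXX, +ZII, -IZZ (any independent generating set of the same group is equally correct).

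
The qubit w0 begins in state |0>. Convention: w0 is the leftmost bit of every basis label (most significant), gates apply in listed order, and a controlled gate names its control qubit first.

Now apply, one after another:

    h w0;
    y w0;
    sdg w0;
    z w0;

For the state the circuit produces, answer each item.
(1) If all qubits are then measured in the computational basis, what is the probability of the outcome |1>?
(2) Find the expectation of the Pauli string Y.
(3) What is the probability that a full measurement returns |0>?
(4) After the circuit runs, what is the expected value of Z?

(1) The probability of measuring |1> is 1/2.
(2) The expectation value of Y is -1.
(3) Outcome |0> occurs with probability 1/2.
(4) The expectation value of Z is 0.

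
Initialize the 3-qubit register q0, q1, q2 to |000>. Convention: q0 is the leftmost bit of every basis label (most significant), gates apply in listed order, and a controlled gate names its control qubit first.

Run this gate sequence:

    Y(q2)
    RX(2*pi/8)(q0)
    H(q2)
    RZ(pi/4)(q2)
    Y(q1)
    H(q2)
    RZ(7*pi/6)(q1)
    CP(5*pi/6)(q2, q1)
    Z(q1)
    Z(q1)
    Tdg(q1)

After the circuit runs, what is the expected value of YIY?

The observable YIY averages to sqrt(3)/4.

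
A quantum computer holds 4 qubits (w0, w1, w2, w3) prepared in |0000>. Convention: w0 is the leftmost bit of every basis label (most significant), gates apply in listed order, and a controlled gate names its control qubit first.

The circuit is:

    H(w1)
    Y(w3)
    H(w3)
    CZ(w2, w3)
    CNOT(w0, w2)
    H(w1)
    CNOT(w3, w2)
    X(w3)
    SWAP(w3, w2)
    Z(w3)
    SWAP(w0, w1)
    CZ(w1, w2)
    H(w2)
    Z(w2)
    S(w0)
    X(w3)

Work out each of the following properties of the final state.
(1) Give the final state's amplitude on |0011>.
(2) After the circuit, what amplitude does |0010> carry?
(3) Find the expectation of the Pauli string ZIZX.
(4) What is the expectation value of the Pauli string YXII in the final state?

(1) The amplitude on |0011> is I/2.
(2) The amplitude on |0010> is -I/2.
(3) In the final state, ZIZX has expectation 1.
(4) The observable YXII averages to 0.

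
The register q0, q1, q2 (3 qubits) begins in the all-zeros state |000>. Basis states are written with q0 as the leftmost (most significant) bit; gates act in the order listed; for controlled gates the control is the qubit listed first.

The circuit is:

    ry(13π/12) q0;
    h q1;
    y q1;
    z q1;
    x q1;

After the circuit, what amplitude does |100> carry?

The amplitude on |100> is -I*sqrt(6*sqrt(2) + 12)/8 - I*sqrt(4 - 2*sqrt(2))/8.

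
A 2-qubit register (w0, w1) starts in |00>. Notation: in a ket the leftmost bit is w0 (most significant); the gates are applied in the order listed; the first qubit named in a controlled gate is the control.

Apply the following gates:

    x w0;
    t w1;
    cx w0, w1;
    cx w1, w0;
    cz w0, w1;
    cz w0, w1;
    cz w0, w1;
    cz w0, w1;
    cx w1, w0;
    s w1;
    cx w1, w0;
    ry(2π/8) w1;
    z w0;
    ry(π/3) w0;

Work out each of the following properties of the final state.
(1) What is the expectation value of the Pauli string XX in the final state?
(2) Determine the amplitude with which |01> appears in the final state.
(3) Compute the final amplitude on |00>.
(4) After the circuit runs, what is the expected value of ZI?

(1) The observable XX averages to -sqrt(6)/4. Key observation: steps 4-9 multiply out to the identity, so the circuit reduces to the remaining gates.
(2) The final state's coefficient on |01> equals I*sqrt(3*sqrt(2) + 6)/4.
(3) |00> carries amplitude -I*sqrt(6 - 3*sqrt(2))/4 in the final state.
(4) The observable ZI averages to 1/2.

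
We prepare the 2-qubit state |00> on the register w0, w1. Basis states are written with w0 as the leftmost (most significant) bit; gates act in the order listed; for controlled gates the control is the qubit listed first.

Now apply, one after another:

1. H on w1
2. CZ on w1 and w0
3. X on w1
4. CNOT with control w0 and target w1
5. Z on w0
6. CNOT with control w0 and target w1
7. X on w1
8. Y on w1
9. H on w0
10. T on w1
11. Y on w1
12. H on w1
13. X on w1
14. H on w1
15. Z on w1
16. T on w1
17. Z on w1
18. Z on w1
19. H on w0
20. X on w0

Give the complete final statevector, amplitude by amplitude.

The resulting statevector has amplitude 0 on |00>, 0 on |01>, sqrt(2)*exp(I*pi/4)/2 on |10>, sqrt(2)*exp(I*pi/4)/2 on |11>. Key observation: steps 12-15 multiply out to the identity, so the circuit reduces to the remaining gates.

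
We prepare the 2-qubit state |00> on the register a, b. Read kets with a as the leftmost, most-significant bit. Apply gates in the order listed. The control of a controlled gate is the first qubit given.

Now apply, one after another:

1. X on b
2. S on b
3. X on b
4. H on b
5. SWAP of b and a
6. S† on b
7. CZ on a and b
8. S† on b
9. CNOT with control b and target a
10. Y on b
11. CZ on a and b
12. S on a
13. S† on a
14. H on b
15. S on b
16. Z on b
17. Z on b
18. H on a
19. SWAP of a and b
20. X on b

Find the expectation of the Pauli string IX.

The observable IX averages to 0.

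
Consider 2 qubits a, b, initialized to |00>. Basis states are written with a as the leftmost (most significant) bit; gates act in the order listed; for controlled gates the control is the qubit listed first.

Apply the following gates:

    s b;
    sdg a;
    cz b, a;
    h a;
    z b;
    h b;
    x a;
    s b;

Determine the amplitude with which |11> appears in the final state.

|11> carries amplitude I/2 in the final state.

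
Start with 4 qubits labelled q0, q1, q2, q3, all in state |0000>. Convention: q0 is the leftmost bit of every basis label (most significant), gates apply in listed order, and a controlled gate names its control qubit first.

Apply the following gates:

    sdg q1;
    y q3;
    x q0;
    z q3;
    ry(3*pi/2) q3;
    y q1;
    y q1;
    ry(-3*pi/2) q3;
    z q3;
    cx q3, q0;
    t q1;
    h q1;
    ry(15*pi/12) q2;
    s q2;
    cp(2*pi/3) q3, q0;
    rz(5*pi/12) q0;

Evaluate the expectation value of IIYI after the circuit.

In the final state, IIYI has expectation -sqrt(2)/2. Key observation: gates 4-9 undo each other exactly, leaving only the rest of the circuit to track.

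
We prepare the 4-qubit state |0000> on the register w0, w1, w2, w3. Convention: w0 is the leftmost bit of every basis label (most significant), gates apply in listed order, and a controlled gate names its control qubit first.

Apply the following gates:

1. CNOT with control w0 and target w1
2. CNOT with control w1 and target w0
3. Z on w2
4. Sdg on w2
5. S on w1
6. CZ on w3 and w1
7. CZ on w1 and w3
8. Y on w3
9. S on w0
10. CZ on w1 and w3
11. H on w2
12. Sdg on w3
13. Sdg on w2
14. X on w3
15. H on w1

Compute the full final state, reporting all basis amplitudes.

The resulting statevector has amplitude 1/2 on |0000>, -I/2 on |0010>, 1/2 on |0100>, -I/2 on |0110>, and 0 on every other basis state.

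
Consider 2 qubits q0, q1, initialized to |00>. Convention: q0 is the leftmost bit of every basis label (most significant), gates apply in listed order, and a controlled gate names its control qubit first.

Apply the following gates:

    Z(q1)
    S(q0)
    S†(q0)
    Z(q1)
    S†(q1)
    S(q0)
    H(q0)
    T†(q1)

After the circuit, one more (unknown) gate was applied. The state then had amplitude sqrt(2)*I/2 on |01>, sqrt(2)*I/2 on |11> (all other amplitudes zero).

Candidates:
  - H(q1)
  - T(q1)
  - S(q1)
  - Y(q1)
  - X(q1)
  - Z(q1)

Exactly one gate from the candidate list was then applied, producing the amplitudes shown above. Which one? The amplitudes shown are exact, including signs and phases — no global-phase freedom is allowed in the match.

It was Y(q1) that produced the state shown. Key observation: steps 1-4 multiply out to the identity, so the circuit reduces to the remaining gates.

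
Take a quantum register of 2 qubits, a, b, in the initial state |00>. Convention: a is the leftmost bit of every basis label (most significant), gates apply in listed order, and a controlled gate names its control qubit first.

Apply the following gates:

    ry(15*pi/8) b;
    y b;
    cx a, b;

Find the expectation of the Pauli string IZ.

The expectation value of IZ is -sqrt(sqrt(2) + 2)/2.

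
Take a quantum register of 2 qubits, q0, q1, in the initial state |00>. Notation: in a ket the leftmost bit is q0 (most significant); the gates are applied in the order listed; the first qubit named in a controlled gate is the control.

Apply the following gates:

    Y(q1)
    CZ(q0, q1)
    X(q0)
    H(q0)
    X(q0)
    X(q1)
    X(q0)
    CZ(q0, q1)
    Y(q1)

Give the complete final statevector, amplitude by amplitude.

After the circuit, the state carries amplitude 0 on |00>, -sqrt(2)/2 on |01>, 0 on |10>, sqrt(2)/2 on |11>.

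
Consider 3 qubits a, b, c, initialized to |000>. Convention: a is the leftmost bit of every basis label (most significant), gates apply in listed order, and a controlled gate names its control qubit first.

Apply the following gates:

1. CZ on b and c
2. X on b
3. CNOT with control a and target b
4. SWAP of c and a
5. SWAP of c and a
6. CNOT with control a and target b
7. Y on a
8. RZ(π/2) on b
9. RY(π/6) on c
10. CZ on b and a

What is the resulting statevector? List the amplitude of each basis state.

The final amplitudes are (-sqrt(6) - sqrt(2))*exp(3*I*pi/4)/4 on |110>, (-sqrt(6) + sqrt(2))*exp(3*I*pi/4)/4 on |111>, and 0 on every other basis state.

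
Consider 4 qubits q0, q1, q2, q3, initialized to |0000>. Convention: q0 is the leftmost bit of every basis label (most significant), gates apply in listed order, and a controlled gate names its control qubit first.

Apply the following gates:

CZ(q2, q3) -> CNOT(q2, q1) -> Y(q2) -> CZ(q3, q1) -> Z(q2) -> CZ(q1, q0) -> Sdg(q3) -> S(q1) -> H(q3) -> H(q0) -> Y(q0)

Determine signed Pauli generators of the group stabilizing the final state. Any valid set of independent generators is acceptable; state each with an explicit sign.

The final state is stabilized by the group generated by -XIII, +IIIX, +IZII, -IIZI; other independent generating sets are equally valid.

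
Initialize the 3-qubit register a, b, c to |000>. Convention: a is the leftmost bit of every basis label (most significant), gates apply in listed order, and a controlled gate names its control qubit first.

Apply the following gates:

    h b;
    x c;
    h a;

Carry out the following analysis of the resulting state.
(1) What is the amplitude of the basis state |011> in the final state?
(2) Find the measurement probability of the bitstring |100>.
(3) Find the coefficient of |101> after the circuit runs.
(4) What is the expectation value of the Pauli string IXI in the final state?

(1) |011> carries amplitude 1/2 in the final state.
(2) A full measurement returns |100> with probability 0.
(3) |101> carries amplitude 1/2 in the final state.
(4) The expectation value of IXI is 1.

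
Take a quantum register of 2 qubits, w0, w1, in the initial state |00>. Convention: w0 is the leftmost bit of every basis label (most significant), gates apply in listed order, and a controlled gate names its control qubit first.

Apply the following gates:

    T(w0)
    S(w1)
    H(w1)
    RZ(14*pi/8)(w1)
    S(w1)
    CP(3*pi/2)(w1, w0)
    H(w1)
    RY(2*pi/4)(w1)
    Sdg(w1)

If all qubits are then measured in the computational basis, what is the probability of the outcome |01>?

A full measurement returns |01> with probability 1/2.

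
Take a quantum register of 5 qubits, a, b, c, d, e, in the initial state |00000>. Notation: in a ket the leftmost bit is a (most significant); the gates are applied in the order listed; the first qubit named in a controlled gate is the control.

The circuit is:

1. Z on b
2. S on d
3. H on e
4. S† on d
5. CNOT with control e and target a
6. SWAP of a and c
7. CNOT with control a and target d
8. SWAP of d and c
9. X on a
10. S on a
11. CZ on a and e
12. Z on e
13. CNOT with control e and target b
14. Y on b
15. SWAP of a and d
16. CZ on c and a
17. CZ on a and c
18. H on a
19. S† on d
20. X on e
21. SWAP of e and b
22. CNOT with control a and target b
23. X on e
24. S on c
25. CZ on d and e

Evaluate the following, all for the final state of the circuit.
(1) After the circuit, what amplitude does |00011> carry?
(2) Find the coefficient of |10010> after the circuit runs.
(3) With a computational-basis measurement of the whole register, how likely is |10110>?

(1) The amplitude on |00011> is I/2.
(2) |10010> carries amplitude I/2 in the final state.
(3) A full measurement returns |10110> with probability 0.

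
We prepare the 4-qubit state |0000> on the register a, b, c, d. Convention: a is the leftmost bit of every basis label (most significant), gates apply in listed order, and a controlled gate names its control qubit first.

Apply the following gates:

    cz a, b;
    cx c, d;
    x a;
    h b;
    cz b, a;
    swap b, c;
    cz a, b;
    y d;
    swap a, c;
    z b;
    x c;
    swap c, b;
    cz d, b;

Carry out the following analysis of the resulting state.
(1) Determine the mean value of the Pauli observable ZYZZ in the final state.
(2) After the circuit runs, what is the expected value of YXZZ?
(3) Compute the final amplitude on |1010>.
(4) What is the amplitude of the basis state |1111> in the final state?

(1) In the final state, ZYZZ has expectation 0.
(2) The expectation value of YXZZ is 0.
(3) |1010> carries amplitude 0 in the final state.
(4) |1111> carries amplitude 0 in the final state.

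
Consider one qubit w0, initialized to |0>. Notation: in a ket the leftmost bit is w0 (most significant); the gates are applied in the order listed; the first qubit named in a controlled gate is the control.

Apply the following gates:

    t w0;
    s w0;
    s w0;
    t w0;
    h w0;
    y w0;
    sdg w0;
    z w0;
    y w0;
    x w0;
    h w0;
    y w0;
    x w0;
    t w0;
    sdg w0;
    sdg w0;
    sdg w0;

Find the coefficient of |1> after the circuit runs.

|1> carries amplitude sqrt(2)/2 in the final state.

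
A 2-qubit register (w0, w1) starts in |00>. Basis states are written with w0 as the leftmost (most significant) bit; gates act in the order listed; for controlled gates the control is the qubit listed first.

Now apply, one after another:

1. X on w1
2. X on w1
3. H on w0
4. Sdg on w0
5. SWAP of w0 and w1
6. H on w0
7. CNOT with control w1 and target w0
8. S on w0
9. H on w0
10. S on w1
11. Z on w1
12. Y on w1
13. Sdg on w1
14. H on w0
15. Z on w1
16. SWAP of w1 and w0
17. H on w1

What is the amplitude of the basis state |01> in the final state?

The final state's coefficient on |01> equals sqrt(2)*(1 + I)/4.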